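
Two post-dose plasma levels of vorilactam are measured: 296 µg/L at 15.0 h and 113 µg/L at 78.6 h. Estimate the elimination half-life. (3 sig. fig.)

45.8 hours

k = ln(C₁/C₂) / (t₂ − t₁) = ln(296/113) / (78.6 − 15.0)
  = 0.9630 / 63.60 = 0.01514 h⁻¹
t½ = ln 2 / k = ln 2 / 0.01514 ≈ 45.8 hours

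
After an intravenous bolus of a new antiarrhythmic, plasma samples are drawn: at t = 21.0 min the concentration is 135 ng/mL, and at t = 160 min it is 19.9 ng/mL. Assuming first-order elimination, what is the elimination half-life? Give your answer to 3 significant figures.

50.3 minutes

k = ln(C₁/C₂) / (t₂ − t₁) = ln(135/19.9) / (160 − 21.0)
  = 1.915 / 139.0 = 0.01377 min⁻¹
t½ = ln 2 / k = ln 2 / 0.01377 ≈ 50.3 minutes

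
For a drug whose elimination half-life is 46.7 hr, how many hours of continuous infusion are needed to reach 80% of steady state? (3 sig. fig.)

k = ln 2 / 46.7 = 0.01484 hr⁻¹
f = 1 − e^(−kt)  ⇒  t = −ln(1 − f) / k
t = −ln(1 − 0.8) / 0.01484 = 1.609 / 0.01484 ≈ 108 hours

108 hours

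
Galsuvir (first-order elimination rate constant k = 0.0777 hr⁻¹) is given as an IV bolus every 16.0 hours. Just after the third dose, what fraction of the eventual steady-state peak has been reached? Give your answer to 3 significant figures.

f_n = 1 − e^(−nkτ) = 1 − e^(−3 × 0.07770 × 16.0) = 1 − e^(−3.730) = 1 − 0.02400 ≈ 0.976

0.976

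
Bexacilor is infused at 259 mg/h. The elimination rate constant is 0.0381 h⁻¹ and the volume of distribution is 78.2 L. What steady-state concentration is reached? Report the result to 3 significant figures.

CL = k · V = 0.0381 × 78.2 = 2.979 L/h
Css = rate / CL = 259 / 2.979 ≈ 86.9 mg/L

86.9 mg/L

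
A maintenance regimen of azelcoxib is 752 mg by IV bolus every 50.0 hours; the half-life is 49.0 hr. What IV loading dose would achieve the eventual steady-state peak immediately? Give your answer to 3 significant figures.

1480 mg

k = ln 2 / 49.0 = 0.01415 hr⁻¹
Accumulation ratio R = 1 / (1 − e^(−kτ)) = 1 / (1 − e^(−0.01415×50.0)) = 1 / (1 − 0.4930) = 1.972
Loading dose = maintenance dose × R = 752 × 1.972 ≈ 1480 mg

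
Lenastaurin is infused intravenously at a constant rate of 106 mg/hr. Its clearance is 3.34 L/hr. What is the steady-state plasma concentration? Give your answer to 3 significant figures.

31.7 µg/mL

Css = infusion rate / CL = 106 / 3.34 ≈ 31.7 µg/mL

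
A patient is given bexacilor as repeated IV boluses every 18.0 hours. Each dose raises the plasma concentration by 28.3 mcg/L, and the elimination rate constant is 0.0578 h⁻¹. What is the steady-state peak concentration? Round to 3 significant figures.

Fraction remaining after one interval: e^(−kτ) = e^(−0.05780 × 18.0) = 0.3533
R = 1 / (1 − 0.3533) = 1.546
Css,max = 28.3 × 1.546 ≈ 43.8 mcg/L

43.8 mcg/L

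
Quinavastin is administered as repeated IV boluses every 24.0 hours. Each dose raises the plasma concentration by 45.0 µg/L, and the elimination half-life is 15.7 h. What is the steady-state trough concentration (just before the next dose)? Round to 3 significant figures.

k = ln 2 / 15.7 = 0.04415 h⁻¹
Fraction remaining after one interval: e^(−kτ) = e^(−0.04415 × 24.0) = 0.3466
R = 1 / (1 − 0.3466) = 1.530
Css,max = 45.0 × 1.530 = 68.87 µg/L
Css,min = Css,max × e^(−kτ) = 68.87 × 0.3466 ≈ 23.9 µg/L

23.9 µg/L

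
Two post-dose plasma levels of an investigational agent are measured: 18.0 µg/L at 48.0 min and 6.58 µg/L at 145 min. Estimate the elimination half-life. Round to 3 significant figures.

k = ln(C₁/C₂) / (t₂ − t₁) = ln(18.0/6.58) / (145 − 48.0)
  = 1.006 / 97.00 = 0.01037 min⁻¹
t½ = ln 2 / k = ln 2 / 0.01037 ≈ 66.8 minutes

66.8 minutes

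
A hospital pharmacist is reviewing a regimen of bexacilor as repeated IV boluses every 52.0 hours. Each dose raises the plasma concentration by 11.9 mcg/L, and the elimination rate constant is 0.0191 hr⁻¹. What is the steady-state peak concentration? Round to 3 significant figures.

18.9 mcg/L

Fraction remaining after one interval: e^(−kτ) = e^(−0.01910 × 52.0) = 0.3704
R = 1 / (1 − 0.3704) = 1.588
Css,max = 11.9 × 1.588 ≈ 18.9 mcg/L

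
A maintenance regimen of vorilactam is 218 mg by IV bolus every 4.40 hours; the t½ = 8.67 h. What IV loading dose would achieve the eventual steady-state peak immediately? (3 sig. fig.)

k = ln 2 / 8.67 = 0.07995 h⁻¹
Accumulation ratio R = 1 / (1 − e^(−kτ)) = 1 / (1 − e^(−0.07995×4.40)) = 1 / (1 − 0.7034) = 3.372
Loading dose = maintenance dose × R = 218 × 3.372 ≈ 735 mg

735 mg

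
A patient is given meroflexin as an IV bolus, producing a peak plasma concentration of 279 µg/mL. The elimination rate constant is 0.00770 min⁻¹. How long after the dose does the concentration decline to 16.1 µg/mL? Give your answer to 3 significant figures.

370 minutes

C(t) = C₀ e^(−kt)  ⇒  t = ln(C₀/C) / k
t = ln(279/16.1) / 0.007700 = 2.852 / 0.007700 ≈ 370 minutes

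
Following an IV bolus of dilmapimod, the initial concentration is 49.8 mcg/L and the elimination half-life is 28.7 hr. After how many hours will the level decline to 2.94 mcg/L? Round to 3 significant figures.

k = ln 2 / 28.7 = 0.02415 hr⁻¹
C(t) = C₀ e^(−kt)  ⇒  t = ln(C₀/C) / k
t = ln(49.8/2.94) / 0.02415 = 2.830 / 0.02415 ≈ 117 hours

117 hours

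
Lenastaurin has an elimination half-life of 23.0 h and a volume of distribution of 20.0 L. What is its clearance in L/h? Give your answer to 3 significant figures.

0.603 L/h

k = ln 2 / t½ = ln 2 / 23.0 = 0.03014 h⁻¹
CL = k · V = 0.03014 × 20.0 ≈ 0.603 L/h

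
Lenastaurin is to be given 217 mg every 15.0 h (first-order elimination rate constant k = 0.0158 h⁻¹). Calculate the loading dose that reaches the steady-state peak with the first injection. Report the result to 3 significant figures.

1030 mg

Accumulation ratio R = 1 / (1 − e^(−kτ)) = 1 / (1 − e^(−0.01580×15.0)) = 1 / (1 − 0.7890) = 4.739
Loading dose = maintenance dose × R = 217 × 4.739 ≈ 1030 mg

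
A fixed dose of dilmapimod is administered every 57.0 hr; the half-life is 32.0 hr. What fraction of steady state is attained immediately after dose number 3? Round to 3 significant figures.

0.975

k = ln 2 / 32.0 = 0.02166 hr⁻¹
f_n = 1 − e^(−nkτ) = 1 − e^(−3 × 0.02166 × 57.0) = 1 − e^(−3.704) = 1 − 0.02462 ≈ 0.975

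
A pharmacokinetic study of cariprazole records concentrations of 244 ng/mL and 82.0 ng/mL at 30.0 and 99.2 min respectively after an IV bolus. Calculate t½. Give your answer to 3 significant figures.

44.0 minutes

k = ln(C₁/C₂) / (t₂ − t₁) = ln(244/82.0) / (99.2 − 30.0)
  = 1.090 / 69.20 = 0.01576 min⁻¹
t½ = ln 2 / k = ln 2 / 0.01576 ≈ 44.0 minutes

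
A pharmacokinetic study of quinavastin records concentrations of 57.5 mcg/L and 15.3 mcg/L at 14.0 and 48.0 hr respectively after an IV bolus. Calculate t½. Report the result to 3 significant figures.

17.8 hours

k = ln(C₁/C₂) / (t₂ − t₁) = ln(57.5/15.3) / (48.0 − 14.0)
  = 1.324 / 34.00 = 0.03894 hr⁻¹
t½ = ln 2 / k = ln 2 / 0.03894 ≈ 17.8 hours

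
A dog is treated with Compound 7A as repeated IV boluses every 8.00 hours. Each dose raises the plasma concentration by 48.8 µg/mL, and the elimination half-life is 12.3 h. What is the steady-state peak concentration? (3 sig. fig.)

k = ln 2 / 12.3 = 0.05635 h⁻¹
Fraction remaining after one interval: e^(−kτ) = e^(−0.05635 × 8.00) = 0.6371
R = 1 / (1 − 0.6371) = 2.756
Css,max = 48.8 × 2.756 ≈ 134 µg/mL

134 µg/mL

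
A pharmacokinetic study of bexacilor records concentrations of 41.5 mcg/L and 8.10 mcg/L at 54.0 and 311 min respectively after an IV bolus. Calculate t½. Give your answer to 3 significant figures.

k = ln(C₁/C₂) / (t₂ − t₁) = ln(41.5/8.10) / (311 − 54.0)
  = 1.634 / 257.0 = 0.006357 min⁻¹
t½ = ln 2 / k = ln 2 / 0.006357 ≈ 109 minutes

109 minutes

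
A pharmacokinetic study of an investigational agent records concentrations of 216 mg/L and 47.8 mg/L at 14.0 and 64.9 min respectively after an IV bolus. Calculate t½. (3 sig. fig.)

23.4 minutes

k = ln(C₁/C₂) / (t₂ − t₁) = ln(216/47.8) / (64.9 − 14.0)
  = 1.508 / 50.90 = 0.02963 min⁻¹
t½ = ln 2 / k = ln 2 / 0.02963 ≈ 23.4 minutes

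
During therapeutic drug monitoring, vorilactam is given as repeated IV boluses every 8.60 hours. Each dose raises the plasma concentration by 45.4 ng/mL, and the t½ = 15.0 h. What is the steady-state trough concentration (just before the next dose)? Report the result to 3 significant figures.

93.0 ng/mL

k = ln 2 / 15.0 = 0.04621 h⁻¹
Fraction remaining after one interval: e^(−kτ) = e^(−0.04621 × 8.60) = 0.6721
R = 1 / (1 − 0.6721) = 3.049
Css,max = 45.4 × 3.049 = 138.4 ng/mL
Css,min = Css,max × e^(−kτ) = 138.4 × 0.6721 ≈ 93.0 ng/mL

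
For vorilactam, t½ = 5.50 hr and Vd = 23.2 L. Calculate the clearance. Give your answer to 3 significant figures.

k = ln 2 / t½ = ln 2 / 5.50 = 0.1260 hr⁻¹
CL = k · V = 0.1260 × 23.2 ≈ 2.92 L/hr

2.92 L/hr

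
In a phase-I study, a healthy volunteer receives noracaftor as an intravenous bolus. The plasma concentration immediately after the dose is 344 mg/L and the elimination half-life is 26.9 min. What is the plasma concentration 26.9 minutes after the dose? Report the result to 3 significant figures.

172 mg/L

k = ln 2 / 26.9 = 0.02577 min⁻¹
C(t) = C₀ e^(−kt) = 344 × e^(−0.02577 × 26.9) = 344 × e^(−0.6931) = 344 × 0.5000 ≈ 172 mg/L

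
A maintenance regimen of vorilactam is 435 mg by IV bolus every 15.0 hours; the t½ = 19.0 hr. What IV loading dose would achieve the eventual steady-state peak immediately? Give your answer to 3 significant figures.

1030 mg

k = ln 2 / 19.0 = 0.03648 hr⁻¹
Accumulation ratio R = 1 / (1 − e^(−kτ)) = 1 / (1 − e^(−0.03648×15.0)) = 1 / (1 − 0.5786) = 2.373
Loading dose = maintenance dose × R = 435 × 2.373 ≈ 1030 mg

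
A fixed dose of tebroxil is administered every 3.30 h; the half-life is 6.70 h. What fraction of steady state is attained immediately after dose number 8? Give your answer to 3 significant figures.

0.935

k = ln 2 / 6.70 = 0.1035 h⁻¹
f_n = 1 − e^(−nkτ) = 1 − e^(−8 × 0.1035 × 3.30) = 1 − e^(−2.731) = 1 − 0.06514 ≈ 0.935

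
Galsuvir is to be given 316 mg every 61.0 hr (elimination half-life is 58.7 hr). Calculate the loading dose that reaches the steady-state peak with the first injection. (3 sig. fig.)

616 mg

k = ln 2 / 58.7 = 0.01181 hr⁻¹
Accumulation ratio R = 1 / (1 − e^(−kτ)) = 1 / (1 − e^(−0.01181×61.0)) = 1 / (1 − 0.4866) = 1.948
Loading dose = maintenance dose × R = 316 × 1.948 ≈ 616 mg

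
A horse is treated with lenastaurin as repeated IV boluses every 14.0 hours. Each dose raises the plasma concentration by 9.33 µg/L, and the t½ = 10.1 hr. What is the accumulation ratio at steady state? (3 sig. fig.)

k = ln 2 / 10.1 = 0.06863 hr⁻¹
Fraction remaining after one interval: e^(−kτ) = e^(−0.06863 × 14.0) = 0.3826
R = 1 / (1 − 0.3826) = 1 / 0.6174 ≈ 1.62

1.62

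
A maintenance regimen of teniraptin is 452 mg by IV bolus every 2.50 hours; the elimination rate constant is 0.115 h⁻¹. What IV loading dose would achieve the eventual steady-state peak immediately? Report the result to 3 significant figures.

Accumulation ratio R = 1 / (1 − e^(−kτ)) = 1 / (1 − e^(−0.1150×2.50)) = 1 / (1 − 0.7501) = 4.002
Loading dose = maintenance dose × R = 452 × 4.002 ≈ 1810 mg

1810 mg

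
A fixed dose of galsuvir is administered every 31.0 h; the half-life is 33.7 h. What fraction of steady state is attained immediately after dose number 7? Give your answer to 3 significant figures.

k = ln 2 / 33.7 = 0.02057 h⁻¹
f_n = 1 − e^(−nkτ) = 1 − e^(−7 × 0.02057 × 31.0) = 1 − e^(−4.463) = 1 − 0.01152 ≈ 0.988

0.988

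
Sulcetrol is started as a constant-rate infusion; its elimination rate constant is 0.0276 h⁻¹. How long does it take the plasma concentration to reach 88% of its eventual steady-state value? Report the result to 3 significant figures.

f = 1 − e^(−kt)  ⇒  t = −ln(1 − f) / k
t = −ln(1 − 0.88) / 0.02760 = 2.120 / 0.02760 ≈ 76.8 hours

76.8 hours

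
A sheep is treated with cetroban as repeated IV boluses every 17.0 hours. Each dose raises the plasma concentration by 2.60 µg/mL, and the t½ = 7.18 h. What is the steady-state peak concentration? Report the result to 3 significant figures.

k = ln 2 / 7.18 = 0.09654 h⁻¹
Fraction remaining after one interval: e^(−kτ) = e^(−0.09654 × 17.0) = 0.1938
R = 1 / (1 − 0.1938) = 1.240
Css,max = 2.60 × 1.240 ≈ 3.22 µg/mL

3.22 µg/mL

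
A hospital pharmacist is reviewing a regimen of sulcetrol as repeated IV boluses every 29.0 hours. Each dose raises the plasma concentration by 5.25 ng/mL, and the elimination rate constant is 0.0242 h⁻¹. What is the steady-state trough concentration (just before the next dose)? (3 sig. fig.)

Fraction remaining after one interval: e^(−kτ) = e^(−0.02420 × 29.0) = 0.4957
R = 1 / (1 − 0.4957) = 1.983
Css,max = 5.25 × 1.983 = 10.41 ng/mL
Css,min = Css,max × e^(−kτ) = 10.41 × 0.4957 ≈ 5.16 ng/mL

5.16 ng/mL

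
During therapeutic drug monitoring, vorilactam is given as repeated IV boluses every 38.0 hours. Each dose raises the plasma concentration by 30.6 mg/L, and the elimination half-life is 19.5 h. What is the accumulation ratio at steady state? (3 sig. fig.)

1.35

k = ln 2 / 19.5 = 0.03555 h⁻¹
Fraction remaining after one interval: e^(−kτ) = e^(−0.03555 × 38.0) = 0.2590
R = 1 / (1 − 0.2590) = 1 / 0.7410 ≈ 1.35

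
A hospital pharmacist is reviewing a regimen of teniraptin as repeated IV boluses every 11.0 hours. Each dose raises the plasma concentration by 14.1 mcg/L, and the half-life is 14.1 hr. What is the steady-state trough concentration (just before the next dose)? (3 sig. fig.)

k = ln 2 / 14.1 = 0.04916 hr⁻¹
Fraction remaining after one interval: e^(−kτ) = e^(−0.04916 × 11.0) = 0.5823
R = 1 / (1 − 0.5823) = 2.394
Css,max = 14.1 × 2.394 = 33.76 mcg/L
Css,min = Css,max × e^(−kτ) = 33.76 × 0.5823 ≈ 19.7 mcg/L

19.7 mcg/L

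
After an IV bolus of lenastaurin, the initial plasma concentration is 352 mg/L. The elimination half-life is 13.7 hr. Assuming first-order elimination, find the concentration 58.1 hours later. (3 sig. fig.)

18.6 mg/L

k = ln 2 / 13.7 = 0.05059 hr⁻¹
C(t) = C₀ e^(−kt) = 352 × e^(−0.05059 × 58.1) = 352 × e^(−2.940) = 352 × 0.05289 ≈ 18.6 mg/L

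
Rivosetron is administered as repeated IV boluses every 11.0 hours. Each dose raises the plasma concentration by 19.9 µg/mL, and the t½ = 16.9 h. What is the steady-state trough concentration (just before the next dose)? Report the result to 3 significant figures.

34.9 µg/mL

k = ln 2 / 16.9 = 0.04101 h⁻¹
Fraction remaining after one interval: e^(−kτ) = e^(−0.04101 × 11.0) = 0.6369
R = 1 / (1 − 0.6369) = 2.754
Css,max = 19.9 × 2.754 = 54.80 µg/mL
Css,min = Css,max × e^(−kτ) = 54.80 × 0.6369 ≈ 34.9 µg/mL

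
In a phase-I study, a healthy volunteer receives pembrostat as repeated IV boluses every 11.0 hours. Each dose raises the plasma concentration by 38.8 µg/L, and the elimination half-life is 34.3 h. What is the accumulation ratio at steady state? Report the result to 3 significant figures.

k = ln 2 / 34.3 = 0.02021 h⁻¹
Fraction remaining after one interval: e^(−kτ) = e^(−0.02021 × 11.0) = 0.8007
R = 1 / (1 − 0.8007) = 1 / 0.1993 ≈ 5.02

5.02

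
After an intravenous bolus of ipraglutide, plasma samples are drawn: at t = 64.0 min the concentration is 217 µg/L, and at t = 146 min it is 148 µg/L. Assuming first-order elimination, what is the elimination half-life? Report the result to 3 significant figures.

k = ln(C₁/C₂) / (t₂ − t₁) = ln(217/148) / (146 − 64.0)
  = 0.3827 / 82.00 = 0.004667 min⁻¹
t½ = ln 2 / k = ln 2 / 0.004667 ≈ 149 minutes

149 minutes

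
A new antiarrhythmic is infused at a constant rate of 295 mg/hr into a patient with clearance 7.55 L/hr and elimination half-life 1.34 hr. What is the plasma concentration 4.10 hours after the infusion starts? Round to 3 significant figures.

Css = rate / CL = 295 / 7.55 = 39.07 µg/mL
k = ln 2 / 1.34 = 0.5173 hr⁻¹
C(t) = Css (1 − e^(−kt)) = 39.07 × (1 − e^(−2.121)) = 39.07 × 0.8801 ≈ 34.4 µg/mL

34.4 µg/mL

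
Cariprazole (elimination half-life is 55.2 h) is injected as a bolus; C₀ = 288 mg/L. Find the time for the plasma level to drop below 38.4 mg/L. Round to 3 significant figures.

160 hours

k = ln 2 / 55.2 = 0.01256 h⁻¹
C(t) = C₀ e^(−kt)  ⇒  t = ln(C₀/C) / k
t = ln(288/38.4) / 0.01256 = 2.015 / 0.01256 ≈ 160 hours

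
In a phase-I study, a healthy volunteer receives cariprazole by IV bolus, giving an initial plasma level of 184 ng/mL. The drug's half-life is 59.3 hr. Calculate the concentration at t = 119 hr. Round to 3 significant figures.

45.8 ng/mL

k = ln 2 / 59.3 = 0.01169 hr⁻¹
C(t) = C₀ e^(−kt) = 184 × e^(−0.01169 × 119) = 184 × e^(−1.391) = 184 × 0.2488 ≈ 45.8 ng/mL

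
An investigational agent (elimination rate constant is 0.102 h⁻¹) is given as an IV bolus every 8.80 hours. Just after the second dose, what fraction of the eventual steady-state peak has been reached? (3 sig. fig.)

0.834

f_n = 1 − e^(−nkτ) = 1 − e^(−2 × 0.1020 × 8.80) = 1 − e^(−1.795) = 1 − 0.1661 ≈ 0.834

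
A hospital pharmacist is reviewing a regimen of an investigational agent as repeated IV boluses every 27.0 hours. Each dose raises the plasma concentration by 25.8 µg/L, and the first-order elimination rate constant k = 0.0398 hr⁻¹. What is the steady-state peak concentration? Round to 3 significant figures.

Fraction remaining after one interval: e^(−kτ) = e^(−0.03980 × 27.0) = 0.3414
R = 1 / (1 − 0.3414) = 1.518
Css,max = 25.8 × 1.518 ≈ 39.2 µg/L

39.2 µg/L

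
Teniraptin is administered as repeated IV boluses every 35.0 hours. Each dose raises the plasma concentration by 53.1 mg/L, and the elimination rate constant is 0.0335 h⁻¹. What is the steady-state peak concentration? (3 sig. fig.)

76.9 mg/L

Fraction remaining after one interval: e^(−kτ) = e^(−0.03350 × 35.0) = 0.3096
R = 1 / (1 − 0.3096) = 1.448
Css,max = 53.1 × 1.448 ≈ 76.9 mg/L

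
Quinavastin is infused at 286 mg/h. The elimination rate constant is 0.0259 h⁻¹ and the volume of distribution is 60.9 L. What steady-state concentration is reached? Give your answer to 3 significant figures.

181 µg/mL

CL = k · V = 0.0259 × 60.9 = 1.577 L/h
Css = rate / CL = 286 / 1.577 ≈ 181 µg/mL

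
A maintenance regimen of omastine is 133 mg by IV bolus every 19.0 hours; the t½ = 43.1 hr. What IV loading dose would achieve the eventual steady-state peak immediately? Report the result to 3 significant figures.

505 mg

k = ln 2 / 43.1 = 0.01608 hr⁻¹
Accumulation ratio R = 1 / (1 − e^(−kτ)) = 1 / (1 − e^(−0.01608×19.0)) = 1 / (1 − 0.7367) = 3.798
Loading dose = maintenance dose × R = 133 × 3.798 ≈ 505 mg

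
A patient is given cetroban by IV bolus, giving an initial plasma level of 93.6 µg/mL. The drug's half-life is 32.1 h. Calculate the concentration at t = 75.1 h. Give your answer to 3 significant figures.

k = ln 2 / 32.1 = 0.02159 h⁻¹
C(t) = C₀ e^(−kt) = 93.6 × e^(−0.02159 × 75.1) = 93.6 × e^(−1.622) = 93.6 × 0.1976 ≈ 18.5 µg/mL

18.5 µg/mL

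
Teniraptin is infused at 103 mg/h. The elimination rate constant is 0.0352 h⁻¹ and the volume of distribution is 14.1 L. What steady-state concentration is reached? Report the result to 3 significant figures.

CL = k · V = 0.0352 × 14.1 = 0.4963 L/h
Css = rate / CL = 103 / 0.4963 ≈ 208 µg/mL

208 µg/mL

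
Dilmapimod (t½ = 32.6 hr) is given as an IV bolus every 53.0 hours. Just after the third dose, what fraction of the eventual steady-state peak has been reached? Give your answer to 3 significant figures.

0.966

k = ln 2 / 32.6 = 0.02126 hr⁻¹
f_n = 1 − e^(−nkτ) = 1 − e^(−3 × 0.02126 × 53.0) = 1 − e^(−3.381) = 1 − 0.03402 ≈ 0.966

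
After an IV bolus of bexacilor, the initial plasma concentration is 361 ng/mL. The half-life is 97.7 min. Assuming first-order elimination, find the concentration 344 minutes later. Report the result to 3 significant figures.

k = ln 2 / 97.7 = 0.007095 min⁻¹
C(t) = C₀ e^(−kt) = 361 × e^(−0.007095 × 344) = 361 × e^(−2.441) = 361 × 0.08711 ≈ 31.4 ng/mL

31.4 ng/mL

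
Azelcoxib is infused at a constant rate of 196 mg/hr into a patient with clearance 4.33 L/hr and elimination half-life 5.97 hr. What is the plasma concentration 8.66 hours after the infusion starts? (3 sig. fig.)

28.7 mg/L

Css = rate / CL = 196 / 4.33 = 45.27 mg/L
k = ln 2 / 5.97 = 0.1161 hr⁻¹
C(t) = Css (1 − e^(−kt)) = 45.27 × (1 − e^(−1.005)) = 45.27 × 0.6341 ≈ 28.7 mg/L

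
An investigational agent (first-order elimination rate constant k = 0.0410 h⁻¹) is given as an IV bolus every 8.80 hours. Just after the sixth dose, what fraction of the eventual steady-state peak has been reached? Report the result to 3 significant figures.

f_n = 1 − e^(−nkτ) = 1 − e^(−6 × 0.04100 × 8.80) = 1 − e^(−2.165) = 1 − 0.1148 ≈ 0.885

0.885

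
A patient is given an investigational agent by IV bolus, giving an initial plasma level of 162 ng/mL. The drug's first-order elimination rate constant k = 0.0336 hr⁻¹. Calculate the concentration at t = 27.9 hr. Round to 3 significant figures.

C(t) = C₀ e^(−kt) = 162 × e^(−0.03360 × 27.9) = 162 × e^(−0.9374) = 162 × 0.3916 ≈ 63.4 ng/mL

63.4 ng/mL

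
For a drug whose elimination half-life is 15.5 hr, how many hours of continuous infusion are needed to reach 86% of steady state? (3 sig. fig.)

k = ln 2 / 15.5 = 0.04472 hr⁻¹
f = 1 − e^(−kt)  ⇒  t = −ln(1 − f) / k
t = −ln(1 − 0.86) / 0.04472 = 1.966 / 0.04472 ≈ 44.0 hours

44.0 hours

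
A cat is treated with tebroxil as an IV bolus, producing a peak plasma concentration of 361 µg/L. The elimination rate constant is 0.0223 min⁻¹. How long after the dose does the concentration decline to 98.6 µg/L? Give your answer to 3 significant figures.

58.2 minutes

C(t) = C₀ e^(−kt)  ⇒  t = ln(C₀/C) / k
t = ln(361/98.6) / 0.02230 = 1.298 / 0.02230 ≈ 58.2 minutes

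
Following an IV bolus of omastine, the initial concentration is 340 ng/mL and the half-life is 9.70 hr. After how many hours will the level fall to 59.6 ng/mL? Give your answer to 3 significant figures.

24.4 hours

k = ln 2 / 9.70 = 0.07146 hr⁻¹
C(t) = C₀ e^(−kt)  ⇒  t = ln(C₀/C) / k
t = ln(340/59.6) / 0.07146 = 1.741 / 0.07146 ≈ 24.4 hours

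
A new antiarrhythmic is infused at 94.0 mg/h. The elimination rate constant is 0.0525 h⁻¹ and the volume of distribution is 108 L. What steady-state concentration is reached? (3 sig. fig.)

16.6 mg/L

CL = k · V = 0.0525 × 108 = 5.670 L/h
Css = rate / CL = 94.0 / 5.670 ≈ 16.6 mg/L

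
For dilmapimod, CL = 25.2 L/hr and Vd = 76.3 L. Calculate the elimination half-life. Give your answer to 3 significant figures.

k = CL / V = 25.2 / 76.3 = 0.3303 hr⁻¹
t½ = ln 2 / k = ln 2 / 0.3303 ≈ 2.10 hours

2.10 hours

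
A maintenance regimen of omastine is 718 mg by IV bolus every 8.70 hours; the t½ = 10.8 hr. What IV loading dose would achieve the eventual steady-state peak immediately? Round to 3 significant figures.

k = ln 2 / 10.8 = 0.06418 hr⁻¹
Accumulation ratio R = 1 / (1 − e^(−kτ)) = 1 / (1 − e^(−0.06418×8.70)) = 1 / (1 − 0.5721) = 2.337
Loading dose = maintenance dose × R = 718 × 2.337 ≈ 1680 mg

1680 mg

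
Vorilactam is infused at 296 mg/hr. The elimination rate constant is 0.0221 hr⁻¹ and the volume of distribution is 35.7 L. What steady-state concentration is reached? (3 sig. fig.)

375 mg/L

CL = k · V = 0.0221 × 35.7 = 0.7890 L/hr
Css = rate / CL = 296 / 0.7890 ≈ 375 mg/L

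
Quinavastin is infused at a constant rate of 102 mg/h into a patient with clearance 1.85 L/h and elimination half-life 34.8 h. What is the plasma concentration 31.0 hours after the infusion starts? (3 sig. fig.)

Css = rate / CL = 102 / 1.85 = 55.14 µg/mL
k = ln 2 / 34.8 = 0.01992 h⁻¹
C(t) = Css (1 − e^(−kt)) = 55.14 × (1 − e^(−0.6175)) = 55.14 × 0.4607 ≈ 25.4 µg/mL

25.4 µg/mL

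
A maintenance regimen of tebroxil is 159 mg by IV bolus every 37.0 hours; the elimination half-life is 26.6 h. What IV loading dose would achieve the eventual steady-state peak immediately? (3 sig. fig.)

257 mg

k = ln 2 / 26.6 = 0.02606 h⁻¹
Accumulation ratio R = 1 / (1 − e^(−kτ)) = 1 / (1 − e^(−0.02606×37.0)) = 1 / (1 − 0.3813) = 1.616
Loading dose = maintenance dose × R = 159 × 1.616 ≈ 257 mg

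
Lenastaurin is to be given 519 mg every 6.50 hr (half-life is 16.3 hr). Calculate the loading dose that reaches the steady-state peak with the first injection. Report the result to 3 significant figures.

2150 mg

k = ln 2 / 16.3 = 0.04252 hr⁻¹
Accumulation ratio R = 1 / (1 − e^(−kτ)) = 1 / (1 − e^(−0.04252×6.50)) = 1 / (1 − 0.7585) = 4.141
Loading dose = maintenance dose × R = 519 × 4.141 ≈ 2150 mg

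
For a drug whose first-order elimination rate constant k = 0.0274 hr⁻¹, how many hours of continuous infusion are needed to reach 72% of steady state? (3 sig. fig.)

f = 1 − e^(−kt)  ⇒  t = −ln(1 − f) / k
t = −ln(1 − 0.72) / 0.02740 = 1.273 / 0.02740 ≈ 46.5 hours

46.5 hours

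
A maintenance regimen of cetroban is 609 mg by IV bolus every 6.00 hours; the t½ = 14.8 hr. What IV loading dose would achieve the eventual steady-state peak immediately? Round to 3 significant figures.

2490 mg

k = ln 2 / 14.8 = 0.04683 hr⁻¹
Accumulation ratio R = 1 / (1 − e^(−kτ)) = 1 / (1 − e^(−0.04683×6.00)) = 1 / (1 − 0.7550) = 4.082
Loading dose = maintenance dose × R = 609 × 4.082 ≈ 2490 mg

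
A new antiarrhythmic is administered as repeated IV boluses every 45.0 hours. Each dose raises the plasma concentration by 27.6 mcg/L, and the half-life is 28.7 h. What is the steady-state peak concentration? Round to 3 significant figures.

k = ln 2 / 28.7 = 0.02415 h⁻¹
Fraction remaining after one interval: e^(−kτ) = e^(−0.02415 × 45.0) = 0.3373
R = 1 / (1 − 0.3373) = 1.509
Css,max = 27.6 × 1.509 ≈ 41.6 mcg/L

41.6 mcg/L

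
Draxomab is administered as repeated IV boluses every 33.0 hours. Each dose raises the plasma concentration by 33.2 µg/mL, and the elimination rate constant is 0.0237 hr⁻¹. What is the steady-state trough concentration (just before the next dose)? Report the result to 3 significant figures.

Fraction remaining after one interval: e^(−kτ) = e^(−0.02370 × 33.0) = 0.4574
R = 1 / (1 − 0.4574) = 1.843
Css,max = 33.2 × 1.843 = 61.19 µg/mL
Css,min = Css,max × e^(−kτ) = 61.19 × 0.4574 ≈ 28.0 µg/mL

28.0 µg/mL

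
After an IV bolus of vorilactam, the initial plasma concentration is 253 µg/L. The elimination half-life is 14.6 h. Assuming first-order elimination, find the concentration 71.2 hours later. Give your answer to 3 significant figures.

k = ln 2 / 14.6 = 0.04748 h⁻¹
C(t) = C₀ e^(−kt) = 253 × e^(−0.04748 × 71.2) = 253 × e^(−3.380) = 253 × 0.03404 ≈ 8.61 µg/L

8.61 µg/L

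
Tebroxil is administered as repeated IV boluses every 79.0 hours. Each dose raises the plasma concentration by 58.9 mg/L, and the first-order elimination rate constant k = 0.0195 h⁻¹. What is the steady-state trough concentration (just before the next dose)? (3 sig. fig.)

Fraction remaining after one interval: e^(−kτ) = e^(−0.01950 × 79.0) = 0.2143
R = 1 / (1 − 0.2143) = 1.273
Css,max = 58.9 × 1.273 = 74.96 mg/L
Css,min = Css,max × e^(−kτ) = 74.96 × 0.2143 ≈ 16.1 mg/L

16.1 mg/L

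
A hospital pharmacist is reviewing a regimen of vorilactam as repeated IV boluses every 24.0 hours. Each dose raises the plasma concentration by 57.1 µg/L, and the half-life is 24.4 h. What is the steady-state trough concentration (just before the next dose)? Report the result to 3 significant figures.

58.4 µg/L

k = ln 2 / 24.4 = 0.02841 h⁻¹
Fraction remaining after one interval: e^(−kτ) = e^(−0.02841 × 24.0) = 0.5057
R = 1 / (1 − 0.5057) = 2.023
Css,max = 57.1 × 2.023 = 115.5 µg/L
Css,min = Css,max × e^(−kτ) = 115.5 × 0.5057 ≈ 58.4 µg/L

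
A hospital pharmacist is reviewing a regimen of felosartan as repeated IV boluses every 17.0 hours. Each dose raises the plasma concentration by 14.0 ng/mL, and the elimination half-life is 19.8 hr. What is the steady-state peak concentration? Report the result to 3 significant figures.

k = ln 2 / 19.8 = 0.03501 hr⁻¹
Fraction remaining after one interval: e^(−kτ) = e^(−0.03501 × 17.0) = 0.5515
R = 1 / (1 − 0.5515) = 2.230
Css,max = 14.0 × 2.230 ≈ 31.2 ng/mL

31.2 ng/mL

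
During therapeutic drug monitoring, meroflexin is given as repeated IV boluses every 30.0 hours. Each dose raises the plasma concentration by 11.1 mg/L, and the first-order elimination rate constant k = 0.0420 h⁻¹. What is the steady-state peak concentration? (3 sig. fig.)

Fraction remaining after one interval: e^(−kτ) = e^(−0.04200 × 30.0) = 0.2837
R = 1 / (1 − 0.2837) = 1.396
Css,max = 11.1 × 1.396 ≈ 15.5 mg/L

15.5 mg/L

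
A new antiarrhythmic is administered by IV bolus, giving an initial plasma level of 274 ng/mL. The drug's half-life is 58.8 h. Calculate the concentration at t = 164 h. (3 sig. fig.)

39.6 ng/mL

k = ln 2 / 58.8 = 0.01179 h⁻¹
164 h is 2.789 half-lives, so C = 274 × (1/2)^2.789 = 274 × 0.1447 ≈ 39.6 ng/mL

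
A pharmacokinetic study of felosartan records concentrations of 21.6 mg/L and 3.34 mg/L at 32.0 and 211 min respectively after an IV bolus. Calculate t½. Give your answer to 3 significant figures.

k = ln(C₁/C₂) / (t₂ − t₁) = ln(21.6/3.34) / (211 − 32.0)
  = 1.867 / 179.0 = 0.01043 min⁻¹
t½ = ln 2 / k = ln 2 / 0.01043 ≈ 66.5 minutes

66.5 minutes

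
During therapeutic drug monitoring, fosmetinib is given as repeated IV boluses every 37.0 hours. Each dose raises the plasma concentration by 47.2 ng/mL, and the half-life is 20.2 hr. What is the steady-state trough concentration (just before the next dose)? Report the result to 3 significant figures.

18.4 ng/mL

k = ln 2 / 20.2 = 0.03431 hr⁻¹
Fraction remaining after one interval: e^(−kτ) = e^(−0.03431 × 37.0) = 0.2809
R = 1 / (1 − 0.2809) = 1.391
Css,max = 47.2 × 1.391 = 65.64 ng/mL
Css,min = Css,max × e^(−kτ) = 65.64 × 0.2809 ≈ 18.4 ng/mL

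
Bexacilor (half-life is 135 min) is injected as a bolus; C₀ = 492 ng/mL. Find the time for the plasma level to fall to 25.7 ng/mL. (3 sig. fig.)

575 minutes

k = ln 2 / 135 = 0.005134 min⁻¹
C(t) = C₀ e^(−kt)  ⇒  t = ln(C₀/C) / k
t = ln(492/25.7) / 0.005134 = 2.952 / 0.005134 ≈ 575 minutes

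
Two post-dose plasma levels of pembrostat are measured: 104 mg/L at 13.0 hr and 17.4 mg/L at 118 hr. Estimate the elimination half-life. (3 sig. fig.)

40.7 hours

k = ln(C₁/C₂) / (t₂ − t₁) = ln(104/17.4) / (118 − 13.0)
  = 1.788 / 105.0 = 0.01703 hr⁻¹
t½ = ln 2 / k = ln 2 / 0.01703 ≈ 40.7 hours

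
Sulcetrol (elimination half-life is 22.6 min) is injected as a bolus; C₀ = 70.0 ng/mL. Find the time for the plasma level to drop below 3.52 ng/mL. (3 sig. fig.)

97.5 minutes

k = ln 2 / 22.6 = 0.03067 min⁻¹
C(t) = C₀ e^(−kt)  ⇒  t = ln(C₀/C) / k
t = ln(70.0/3.52) / 0.03067 = 2.990 / 0.03067 ≈ 97.5 minutes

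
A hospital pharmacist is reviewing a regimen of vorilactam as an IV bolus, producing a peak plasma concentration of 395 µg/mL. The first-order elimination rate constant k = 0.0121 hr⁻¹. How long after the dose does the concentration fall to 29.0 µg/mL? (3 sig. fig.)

C(t) = C₀ e^(−kt)  ⇒  t = ln(C₀/C) / k
t = ln(395/29.0) / 0.01210 = 2.612 / 0.01210 ≈ 216 hours

216 hours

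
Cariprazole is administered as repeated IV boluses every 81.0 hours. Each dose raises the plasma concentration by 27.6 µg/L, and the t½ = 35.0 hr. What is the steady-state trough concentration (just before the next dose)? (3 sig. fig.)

6.95 µg/L

k = ln 2 / 35.0 = 0.01980 hr⁻¹
Fraction remaining after one interval: e^(−kτ) = e^(−0.01980 × 81.0) = 0.2011
R = 1 / (1 − 0.2011) = 1.252
Css,max = 27.6 × 1.252 = 34.55 µg/L
Css,min = Css,max × e^(−kτ) = 34.55 × 0.2011 ≈ 6.95 µg/L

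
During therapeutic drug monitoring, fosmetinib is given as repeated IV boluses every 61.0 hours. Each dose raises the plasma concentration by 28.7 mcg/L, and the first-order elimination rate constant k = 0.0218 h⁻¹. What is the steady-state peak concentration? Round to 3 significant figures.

39.0 mcg/L

Fraction remaining after one interval: e^(−kτ) = e^(−0.02180 × 61.0) = 0.2645
R = 1 / (1 − 0.2645) = 1.360
Css,max = 28.7 × 1.360 ≈ 39.0 mcg/L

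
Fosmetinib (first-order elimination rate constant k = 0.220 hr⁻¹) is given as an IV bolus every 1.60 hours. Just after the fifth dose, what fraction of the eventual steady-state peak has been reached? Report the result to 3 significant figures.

0.828

f_n = 1 − e^(−nkτ) = 1 − e^(−5 × 0.2200 × 1.60) = 1 − e^(−1.760) = 1 − 0.1720 ≈ 0.828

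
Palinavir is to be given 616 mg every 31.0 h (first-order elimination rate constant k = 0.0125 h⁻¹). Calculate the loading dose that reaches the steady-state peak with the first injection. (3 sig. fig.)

1920 mg

Accumulation ratio R = 1 / (1 − e^(−kτ)) = 1 / (1 − e^(−0.01250×31.0)) = 1 / (1 − 0.6788) = 3.113
Loading dose = maintenance dose × R = 616 × 3.113 ≈ 1920 mg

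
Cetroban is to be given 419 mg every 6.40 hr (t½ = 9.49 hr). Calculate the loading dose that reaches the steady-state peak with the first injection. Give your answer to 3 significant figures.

k = ln 2 / 9.49 = 0.07304 hr⁻¹
Accumulation ratio R = 1 / (1 − e^(−kτ)) = 1 / (1 − e^(−0.07304×6.40)) = 1 / (1 − 0.6266) = 2.678
Loading dose = maintenance dose × R = 419 × 2.678 ≈ 1120 mg

1120 mg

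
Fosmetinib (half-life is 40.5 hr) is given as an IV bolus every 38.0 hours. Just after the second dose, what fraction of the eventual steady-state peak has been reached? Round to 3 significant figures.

0.728

k = ln 2 / 40.5 = 0.01711 hr⁻¹
f_n = 1 − e^(−nkτ) = 1 − e^(−2 × 0.01711 × 38.0) = 1 − e^(−1.301) = 1 − 0.2723 ≈ 0.728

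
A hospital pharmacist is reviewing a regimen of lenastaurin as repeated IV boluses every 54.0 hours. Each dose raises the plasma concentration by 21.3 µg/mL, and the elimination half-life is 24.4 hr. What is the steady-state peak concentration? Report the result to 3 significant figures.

27.2 µg/mL

k = ln 2 / 24.4 = 0.02841 hr⁻¹
Fraction remaining after one interval: e^(−kτ) = e^(−0.02841 × 54.0) = 0.2157
R = 1 / (1 − 0.2157) = 1.275
Css,max = 21.3 × 1.275 ≈ 27.2 µg/mL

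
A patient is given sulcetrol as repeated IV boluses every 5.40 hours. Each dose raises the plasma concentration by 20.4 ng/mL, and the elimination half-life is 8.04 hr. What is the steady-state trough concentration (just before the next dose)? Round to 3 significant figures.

k = ln 2 / 8.04 = 0.08621 hr⁻¹
Fraction remaining after one interval: e^(−kτ) = e^(−0.08621 × 5.40) = 0.6278
R = 1 / (1 − 0.6278) = 2.687
Css,max = 20.4 × 2.687 = 54.81 ng/mL
Css,min = Css,max × e^(−kτ) = 54.81 × 0.6278 ≈ 34.4 ng/mL

34.4 ng/mL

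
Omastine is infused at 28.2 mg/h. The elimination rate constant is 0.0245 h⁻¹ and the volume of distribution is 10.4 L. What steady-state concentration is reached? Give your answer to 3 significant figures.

CL = k · V = 0.0245 × 10.4 = 0.2548 L/h
Css = rate / CL = 28.2 / 0.2548 ≈ 111 µg/mL

111 µg/mL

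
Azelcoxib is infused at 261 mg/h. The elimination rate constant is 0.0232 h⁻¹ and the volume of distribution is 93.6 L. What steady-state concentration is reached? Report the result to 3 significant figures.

120 mg/L

CL = k · V = 0.0232 × 93.6 = 2.172 L/h
Css = rate / CL = 261 / 2.172 ≈ 120 mg/L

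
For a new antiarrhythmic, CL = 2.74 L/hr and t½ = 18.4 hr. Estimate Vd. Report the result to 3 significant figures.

k = ln 2 / t½ = ln 2 / 18.4 = 0.03767 hr⁻¹
V = CL / k = 2.74 / 0.03767 ≈ 72.7 L

72.7 L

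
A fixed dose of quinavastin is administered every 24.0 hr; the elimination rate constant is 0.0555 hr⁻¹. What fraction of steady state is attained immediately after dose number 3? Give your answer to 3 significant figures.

0.982

f_n = 1 − e^(−nkτ) = 1 − e^(−3 × 0.05550 × 24.0) = 1 − e^(−3.996) = 1 − 0.01839 ≈ 0.982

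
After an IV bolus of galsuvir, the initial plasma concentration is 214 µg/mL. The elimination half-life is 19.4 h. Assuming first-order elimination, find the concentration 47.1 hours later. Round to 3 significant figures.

k = ln 2 / 19.4 = 0.03573 h⁻¹
C(t) = C₀ e^(−kt) = 214 × e^(−0.03573 × 47.1) = 214 × e^(−1.683) = 214 × 0.1858 ≈ 39.8 µg/mL

39.8 µg/mL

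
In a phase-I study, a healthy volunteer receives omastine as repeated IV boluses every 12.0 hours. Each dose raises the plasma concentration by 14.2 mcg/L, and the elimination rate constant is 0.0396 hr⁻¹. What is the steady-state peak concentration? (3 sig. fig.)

Fraction remaining after one interval: e^(−kτ) = e^(−0.03960 × 12.0) = 0.6218
R = 1 / (1 − 0.6218) = 2.644
Css,max = 14.2 × 2.644 ≈ 37.5 mcg/L

37.5 mcg/L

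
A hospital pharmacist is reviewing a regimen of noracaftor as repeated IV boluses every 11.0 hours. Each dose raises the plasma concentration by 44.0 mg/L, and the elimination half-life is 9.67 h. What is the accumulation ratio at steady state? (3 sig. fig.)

k = ln 2 / 9.67 = 0.07168 h⁻¹
Fraction remaining after one interval: e^(−kτ) = e^(−0.07168 × 11.0) = 0.4545
R = 1 / (1 − 0.4545) = 1 / 0.5455 ≈ 1.83

1.83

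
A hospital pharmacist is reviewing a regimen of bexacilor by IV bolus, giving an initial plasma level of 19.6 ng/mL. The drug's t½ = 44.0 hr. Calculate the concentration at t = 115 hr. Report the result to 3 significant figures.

k = ln 2 / 44.0 = 0.01575 hr⁻¹
C(t) = C₀ e^(−kt) = 19.6 × e^(−0.01575 × 115) = 19.6 × e^(−1.812) = 19.6 × 0.1634 ≈ 3.20 ng/mL

3.20 ng/mL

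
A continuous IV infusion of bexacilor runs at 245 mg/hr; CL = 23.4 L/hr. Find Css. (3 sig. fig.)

10.5 mg/L

Css = infusion rate / CL = 245 / 23.4 ≈ 10.5 mg/L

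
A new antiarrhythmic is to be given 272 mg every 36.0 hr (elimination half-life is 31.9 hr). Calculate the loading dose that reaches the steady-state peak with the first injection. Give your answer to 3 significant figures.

501 mg

k = ln 2 / 31.9 = 0.02173 hr⁻¹
Accumulation ratio R = 1 / (1 − e^(−kτ)) = 1 / (1 − e^(−0.02173×36.0)) = 1 / (1 − 0.4574) = 1.843
Loading dose = maintenance dose × R = 272 × 1.843 ≈ 501 mg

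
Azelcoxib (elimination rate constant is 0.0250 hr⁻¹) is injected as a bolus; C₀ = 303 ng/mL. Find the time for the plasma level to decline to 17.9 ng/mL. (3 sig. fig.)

C(t) = C₀ e^(−kt)  ⇒  t = ln(C₀/C) / k
t = ln(303/17.9) / 0.02500 = 2.829 / 0.02500 ≈ 113 hours

113 hours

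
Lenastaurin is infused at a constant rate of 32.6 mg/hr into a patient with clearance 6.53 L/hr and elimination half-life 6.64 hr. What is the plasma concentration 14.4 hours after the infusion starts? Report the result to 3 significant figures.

3.88 mg/L

Css = rate / CL = 32.6 / 6.53 = 4.992 mg/L
k = ln 2 / 6.64 = 0.1044 hr⁻¹
C(t) = Css (1 − e^(−kt)) = 4.992 × (1 − e^(−1.503)) = 4.992 × 0.7776 ≈ 3.88 mg/L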